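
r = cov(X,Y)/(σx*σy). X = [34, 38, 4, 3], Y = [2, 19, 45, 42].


Mean X = 19.7500, Mean Y = 27.0000
SD X = 16.315254, SD Y = 17.592612
Cov = -259.250000
r = -259.250000/(16.315254*17.592612) = -0.9032

r = -0.9032


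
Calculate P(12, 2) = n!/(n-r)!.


P(12,2) = 12!/10!
= 479001600/3628800
= 132

P(12,2) = 132


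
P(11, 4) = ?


P(11,4) = 11!/7!
= 39916800/5040
= 7920

P(11,4) = 7920


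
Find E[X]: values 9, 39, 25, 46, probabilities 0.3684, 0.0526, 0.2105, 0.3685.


E[X] = 9*0.3684 + 39*0.0526 + 25*0.2105 + 46*0.3685
= 3.3156 + 2.0514 + 5.2625 + 16.9510
= 27.5805

E[X] = 27.5805


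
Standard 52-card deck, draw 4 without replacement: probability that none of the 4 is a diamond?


P(no diamonds) = (39/52) × (38/51) × (37/50) × (36/49)
= 0.3038

P = 0.3038


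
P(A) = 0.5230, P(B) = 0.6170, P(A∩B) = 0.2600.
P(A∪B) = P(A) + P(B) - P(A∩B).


P(A∪B) = 0.5230 + 0.6170 - 0.2600
= 1.1400 - 0.2600
= 0.8800

P(A∪B) = 0.8800


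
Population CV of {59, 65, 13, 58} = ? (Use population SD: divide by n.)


Mean = 48.7500
SD = 20.8132
CV = (20.8132/48.7500)*100 = 42.6937%

CV = 42.6937%


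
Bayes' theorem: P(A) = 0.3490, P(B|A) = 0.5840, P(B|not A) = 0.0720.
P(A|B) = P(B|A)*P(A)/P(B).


P(B) = P(B|A)*P(A) + P(B|A')*P(A')
= 0.5840*0.3490 + 0.0720*0.6510
= 0.203816 + 0.046872 = 0.250688
P(A|B) = 0.203816/0.250688 = 0.8130

P(A|B) = 0.8130


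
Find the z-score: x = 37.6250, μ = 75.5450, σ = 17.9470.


z = (37.6250 - 75.5450)/17.9470
= -37.9200/17.9470
= -2.1129

z = -2.1129


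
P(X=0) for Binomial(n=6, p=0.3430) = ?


C(6,0) = 1
p^0 = 1.000000
(1-p)^6 = 0.080425
P = 1 * 1.000000 * 0.080425 = 0.0804

P(X=0) = 0.0804


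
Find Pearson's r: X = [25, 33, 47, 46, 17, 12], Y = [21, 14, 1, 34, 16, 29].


Mean X = 30.0000, Mean Y = 19.1667
SD X = 13.366625, SD Y = 10.699169
Cov = -38.666667
r = -38.666667/(13.366625*10.699169) = -0.2704

r = -0.2704


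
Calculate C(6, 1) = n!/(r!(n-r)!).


C(6,1) = 6!/(1! × 5!)
= 720/(1 × 120)
= 6

C(6,1) = 6


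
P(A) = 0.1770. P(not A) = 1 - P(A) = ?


P(not A) = 1 - 0.1770 = 0.8230

P(not A) = 0.8230


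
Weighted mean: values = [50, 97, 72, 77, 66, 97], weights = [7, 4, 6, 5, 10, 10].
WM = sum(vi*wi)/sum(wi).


Numerator = 50*7 + 97*4 + 72*6 + 77*5 + 66*10 + 97*10 = 3185
Denominator = 7 + 4 + 6 + 5 + 10 + 10 = 42
WM = 3185/42 = 75.8333

WM = 75.8333


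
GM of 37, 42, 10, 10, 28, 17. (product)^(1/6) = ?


Product = 37 × 42 × 10 × 10 × 28 × 17 = 73970400
GM = 73970400^(1/6) = 20.4885

GM = 20.4885


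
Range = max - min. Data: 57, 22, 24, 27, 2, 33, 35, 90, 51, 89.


Max = 90, Min = 2
Range = 90 - 2 = 88

Range = 88


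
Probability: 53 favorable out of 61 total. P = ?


P = 53/61 = 0.8689

P = 0.8689


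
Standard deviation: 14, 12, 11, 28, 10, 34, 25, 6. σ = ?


Mean = 17.5000
Variance = 89.0000
SD = sqrt(89.0000) = 9.4340

SD = 9.4340


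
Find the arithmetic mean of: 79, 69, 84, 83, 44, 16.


Sum = 79 + 69 + 84 + 83 + 44 + 16 = 375
n = 6
Mean = 375/6 = 62.5000

Mean = 62.5000


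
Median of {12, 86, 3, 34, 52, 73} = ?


Sorted: 3, 12, 34, 52, 73, 86
n = 6 (even)
Middle values: 34 and 52
Median = (34+52)/2 = 43.0000

Median = 43.0000


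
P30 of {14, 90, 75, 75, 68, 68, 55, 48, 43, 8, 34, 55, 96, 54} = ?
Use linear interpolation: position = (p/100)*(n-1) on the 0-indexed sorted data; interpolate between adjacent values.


Sorted: 8, 14, 34, 43, 48, 54, 55, 55, 68, 68, 75, 75, 90, 96
n = 14
Index = 30/100 * 13 = 3.9000
Lower = data[3] = 43, Upper = data[4] = 48
P30 = 43 + 0.9000*(5) = 47.5000

P30 = 47.5000


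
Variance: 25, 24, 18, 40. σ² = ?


Mean = 26.7500
Squared deviations: 3.0625, 7.5625, 76.5625, 175.5625
Sum = 262.7500
Variance = 262.7500/4 = 65.6875

Variance = 65.6875


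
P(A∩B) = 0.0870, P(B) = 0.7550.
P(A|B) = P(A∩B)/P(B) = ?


P(A|B) = 0.0870/0.7550 = 0.1152

P(A|B) = 0.1152


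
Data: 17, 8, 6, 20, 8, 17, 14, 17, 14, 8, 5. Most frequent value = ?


Frequencies: 5:1, 6:1, 8:3, 14:2, 17:3, 20:1
Max frequency = 3
Mode = 8, 17

Mode = 8, 17


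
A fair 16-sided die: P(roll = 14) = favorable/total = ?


Favorable outcomes (roll = 14): 1
Total outcomes = 16
P = 1/16 = 0.0625

P = 0.0625


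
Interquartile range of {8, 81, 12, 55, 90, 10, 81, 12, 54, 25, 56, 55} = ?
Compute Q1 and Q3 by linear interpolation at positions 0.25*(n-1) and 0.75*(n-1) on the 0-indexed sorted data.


Sorted: 8, 10, 12, 12, 25, 54, 55, 55, 56, 81, 81, 90
Q1 (25th %ile) = 12.0000
Q3 (75th %ile) = 62.2500
IQR = 62.2500 - 12.0000 = 50.2500

IQR = 50.2500


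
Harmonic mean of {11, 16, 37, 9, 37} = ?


Sum of reciprocals = 1/11 + 1/16 + 1/37 + 1/9 + 1/37 = 0.318574
HM = 5/0.318574 = 15.6949

HM = 15.6949


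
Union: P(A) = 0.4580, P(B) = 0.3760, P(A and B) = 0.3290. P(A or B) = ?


P(A∪B) = 0.4580 + 0.3760 - 0.3290
= 0.8340 - 0.3290
= 0.5050

P(A∪B) = 0.5050


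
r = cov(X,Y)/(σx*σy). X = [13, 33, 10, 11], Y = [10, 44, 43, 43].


Mean X = 16.7500, Mean Y = 35.0000
SD X = 9.443913, SD Y = 14.439529
Cov = 35.000000
r = 35.000000/(9.443913*14.439529) = 0.2567

r = 0.2567


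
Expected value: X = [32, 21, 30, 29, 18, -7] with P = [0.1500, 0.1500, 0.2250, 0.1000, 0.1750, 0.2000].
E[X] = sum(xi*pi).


E[X] = 32*0.1500 + 21*0.1500 + 30*0.2250 + 29*0.1000 + 18*0.1750 - 7*0.2000
= 4.8000 + 3.1500 + 6.7500 + 2.9000 + 3.1500 - 1.4000
= 19.3500

E[X] = 19.3500


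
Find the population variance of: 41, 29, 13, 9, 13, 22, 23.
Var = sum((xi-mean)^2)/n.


Mean = 21.4286
Squared deviations: 383.0408, 57.3265, 71.0408, 154.4694, 71.0408, 0.3265, 2.4694
Sum = 739.7143
Variance = 739.7143/7 = 105.6735

Variance = 105.6735


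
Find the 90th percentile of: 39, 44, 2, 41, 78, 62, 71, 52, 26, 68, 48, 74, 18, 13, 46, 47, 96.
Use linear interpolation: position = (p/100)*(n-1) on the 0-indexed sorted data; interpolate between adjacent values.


Sorted: 2, 13, 18, 26, 39, 41, 44, 46, 47, 48, 52, 62, 68, 71, 74, 78, 96
n = 17
Index = 90/100 * 16 = 14.4000
Lower = data[14] = 74, Upper = data[15] = 78
P90 = 74 + 0.4000*(4) = 75.6000

P90 = 75.6000


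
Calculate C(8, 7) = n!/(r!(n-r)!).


C(8,7) = 8!/(7! × 1!)
= 40320/(5040 × 1)
= 8

C(8,7) = 8


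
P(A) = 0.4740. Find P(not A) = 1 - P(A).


P(not A) = 1 - 0.4740 = 0.5260

P(not A) = 0.5260


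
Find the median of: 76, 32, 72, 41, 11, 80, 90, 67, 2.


Sorted: 2, 11, 32, 41, 67, 72, 76, 80, 90
n = 9 (odd)
Middle value = 67

Median = 67


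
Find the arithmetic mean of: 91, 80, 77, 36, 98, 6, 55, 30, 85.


Sum = 91 + 80 + 77 + 36 + 98 + 6 + 55 + 30 + 85 = 558
n = 9
Mean = 558/9 = 62.0000

Mean = 62.0000


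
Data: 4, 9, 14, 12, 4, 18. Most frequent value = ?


Frequencies: 4:2, 9:1, 12:1, 14:1, 18:1
Max frequency = 2
Mode = 4

Mode = 4


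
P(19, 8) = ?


P(19,8) = 19!/11!
= 121645100408832000/39916800
= 3047466240

P(19,8) = 3047466240


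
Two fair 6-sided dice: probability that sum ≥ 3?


Total outcomes = 6×6 = 36
Favorable (sum ≥ 3): 35
P = 35/36 = 0.9722

P = 0.9722


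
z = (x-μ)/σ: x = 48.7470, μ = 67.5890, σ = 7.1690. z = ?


z = (48.7470 - 67.5890)/7.1690
= -18.8420/7.1690
= -2.6283

z = -2.6283


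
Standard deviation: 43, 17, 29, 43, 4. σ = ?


Mean = 27.2000
Variance = 228.9600
SD = sqrt(228.9600) = 15.1314

SD = 15.1314


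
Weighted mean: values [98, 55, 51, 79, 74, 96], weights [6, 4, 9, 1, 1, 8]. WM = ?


Numerator = 98*6 + 55*4 + 51*9 + 79*1 + 74*1 + 96*8 = 2188
Denominator = 6 + 4 + 9 + 1 + 1 + 8 = 29
WM = 2188/29 = 75.4483

WM = 75.4483


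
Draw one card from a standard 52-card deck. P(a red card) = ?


26 red cards in 52 cards
P = 26/52 = 0.5000

P = 0.5000


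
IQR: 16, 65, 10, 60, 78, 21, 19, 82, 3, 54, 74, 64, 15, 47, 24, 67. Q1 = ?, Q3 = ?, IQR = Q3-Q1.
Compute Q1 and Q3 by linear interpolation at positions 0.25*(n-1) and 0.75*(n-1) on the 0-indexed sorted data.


Sorted: 3, 10, 15, 16, 19, 21, 24, 47, 54, 60, 64, 65, 67, 74, 78, 82
Q1 (25th %ile) = 18.2500
Q3 (75th %ile) = 65.5000
IQR = 65.5000 - 18.2500 = 47.2500

IQR = 47.2500


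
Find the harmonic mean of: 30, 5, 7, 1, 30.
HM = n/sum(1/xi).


Sum of reciprocals = 1/30 + 1/5 + 1/7 + 1/1 + 1/30 = 1.409524
HM = 5/1.409524 = 3.5473

HM = 3.5473


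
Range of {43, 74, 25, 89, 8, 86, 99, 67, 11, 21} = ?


Max = 99, Min = 8
Range = 99 - 8 = 91

Range = 91


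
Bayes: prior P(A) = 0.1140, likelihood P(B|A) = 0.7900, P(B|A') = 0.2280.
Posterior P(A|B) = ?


P(B) = P(B|A)*P(A) + P(B|A')*P(A')
= 0.7900*0.1140 + 0.2280*0.8860
= 0.090060 + 0.202008 = 0.292068
P(A|B) = 0.090060/0.292068 = 0.3084

P(A|B) = 0.3084


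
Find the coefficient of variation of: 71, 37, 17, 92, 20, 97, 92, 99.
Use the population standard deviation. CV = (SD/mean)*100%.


Mean = 65.6250
SD = 33.1358
CV = (33.1358/65.6250)*100 = 50.4927%

CV = 50.4927%


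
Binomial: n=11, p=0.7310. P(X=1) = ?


C(11,1) = 11
p^1 = 0.731000
(1-p)^10 = 1.983914e-06
P = 11 * 0.731000 * 1.983914e-06 = 1.5953e-05

P(X=1) = 1.5953e-05


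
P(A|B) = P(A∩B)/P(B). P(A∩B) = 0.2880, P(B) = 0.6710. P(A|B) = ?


P(A|B) = 0.2880/0.6710 = 0.4292

P(A|B) = 0.4292


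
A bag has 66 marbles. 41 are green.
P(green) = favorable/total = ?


P = 41/66 = 0.6212

P = 0.6212


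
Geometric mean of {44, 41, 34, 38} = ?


Product = 44 × 41 × 34 × 38 = 2330768
GM = 2330768^(1/4) = 39.0728

GM = 39.0728


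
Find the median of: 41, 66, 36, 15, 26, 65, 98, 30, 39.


Sorted: 15, 26, 30, 36, 39, 41, 65, 66, 98
n = 9 (odd)
Middle value = 39

Median = 39


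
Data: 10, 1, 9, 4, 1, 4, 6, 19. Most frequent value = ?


Frequencies: 1:2, 4:2, 6:1, 9:1, 10:1, 19:1
Max frequency = 2
Mode = 1, 4

Mode = 1, 4


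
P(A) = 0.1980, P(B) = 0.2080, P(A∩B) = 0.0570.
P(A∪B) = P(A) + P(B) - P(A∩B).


P(A∪B) = 0.1980 + 0.2080 - 0.0570
= 0.4060 - 0.0570
= 0.3490

P(A∪B) = 0.3490


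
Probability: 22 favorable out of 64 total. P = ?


P = 22/64 = 0.3438

P = 0.3438


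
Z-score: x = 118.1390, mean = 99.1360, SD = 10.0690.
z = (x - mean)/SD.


z = (118.1390 - 99.1360)/10.0690
= 19.0030/10.0690
= 1.8873

z = 1.8873


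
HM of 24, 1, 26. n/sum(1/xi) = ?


Sum of reciprocals = 1/24 + 1/1 + 1/26 = 1.080128
HM = 3/1.080128 = 2.7774

HM = 2.7774


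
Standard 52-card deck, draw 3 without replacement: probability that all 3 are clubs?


P(all clubs) = (13/52) × (12/51) × (11/50)
= 0.0129

P = 0.0129


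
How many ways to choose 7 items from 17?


C(17,7) = 17!/(7! × 10!)
= 355687428096000/(5040 × 3628800)
= 19448

C(17,7) = 19448


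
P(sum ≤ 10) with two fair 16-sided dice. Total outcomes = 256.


Total outcomes = 16×16 = 256
Favorable (sum ≤ 10): 45
P = 45/256 = 0.1758

P = 0.1758


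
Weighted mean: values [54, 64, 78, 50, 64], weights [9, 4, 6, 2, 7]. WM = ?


Numerator = 54*9 + 64*4 + 78*6 + 50*2 + 64*7 = 1758
Denominator = 9 + 4 + 6 + 2 + 7 = 28
WM = 1758/28 = 62.7857

WM = 62.7857


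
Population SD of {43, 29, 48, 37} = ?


Mean = 39.2500
Variance = 50.1875
SD = sqrt(50.1875) = 7.0843

SD = 7.0843


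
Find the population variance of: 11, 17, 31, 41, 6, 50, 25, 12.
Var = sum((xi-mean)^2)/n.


Mean = 24.1250
Squared deviations: 172.2656, 50.7656, 47.2656, 284.7656, 328.5156, 669.5156, 0.7656, 147.0156
Sum = 1700.8750
Variance = 1700.8750/8 = 212.6094

Variance = 212.6094


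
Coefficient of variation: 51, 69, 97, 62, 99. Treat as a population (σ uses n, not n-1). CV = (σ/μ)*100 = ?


Mean = 75.6000
SD = 19.1792
CV = (19.1792/75.6000)*100 = 25.3693%

CV = 25.3693%


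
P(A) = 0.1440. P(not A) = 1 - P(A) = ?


P(not A) = 1 - 0.1440 = 0.8560

P(not A) = 0.8560


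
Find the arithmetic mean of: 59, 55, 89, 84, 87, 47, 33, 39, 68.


Sum = 59 + 55 + 89 + 84 + 87 + 47 + 33 + 39 + 68 = 561
n = 9
Mean = 561/9 = 62.3333

Mean = 62.3333


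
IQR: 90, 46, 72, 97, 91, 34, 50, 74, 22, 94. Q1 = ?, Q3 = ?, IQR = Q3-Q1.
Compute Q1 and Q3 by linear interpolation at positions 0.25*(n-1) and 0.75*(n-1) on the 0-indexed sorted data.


Sorted: 22, 34, 46, 50, 72, 74, 90, 91, 94, 97
Q1 (25th %ile) = 47.0000
Q3 (75th %ile) = 90.7500
IQR = 90.7500 - 47.0000 = 43.7500

IQR = 43.7500


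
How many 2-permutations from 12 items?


P(12,2) = 12!/10!
= 479001600/3628800
= 132

P(12,2) = 132


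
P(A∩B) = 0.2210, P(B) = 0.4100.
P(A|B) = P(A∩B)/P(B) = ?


P(A|B) = 0.2210/0.4100 = 0.5390

P(A|B) = 0.5390


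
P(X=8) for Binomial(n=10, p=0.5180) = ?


C(10,8) = 45
p^8 = 0.005184
(1-p)^2 = 0.232324
P = 45 * 0.005184 * 0.232324 = 0.0542

P(X=8) = 0.0542


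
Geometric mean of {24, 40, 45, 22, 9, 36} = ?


Product = 24 × 40 × 45 × 22 × 9 × 36 = 307929600
GM = 307929600^(1/6) = 25.9861

GM = 25.9861


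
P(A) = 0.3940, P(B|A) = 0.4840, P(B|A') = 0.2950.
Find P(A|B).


P(B) = P(B|A)*P(A) + P(B|A')*P(A')
= 0.4840*0.3940 + 0.2950*0.6060
= 0.190696 + 0.178770 = 0.369466
P(A|B) = 0.190696/0.369466 = 0.5161

P(A|B) = 0.5161


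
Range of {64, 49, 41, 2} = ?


Max = 64, Min = 2
Range = 64 - 2 = 62

Range = 62


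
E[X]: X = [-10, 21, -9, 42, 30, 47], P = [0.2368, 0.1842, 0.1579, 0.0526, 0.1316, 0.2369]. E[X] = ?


E[X] = -10*0.2368 + 21*0.1842 - 9*0.1579 + 42*0.0526 + 30*0.1316 + 47*0.2369
= -2.3680 + 3.8682 - 1.4211 + 2.2092 + 3.9480 + 11.1343
= 17.3706

E[X] = 17.3706


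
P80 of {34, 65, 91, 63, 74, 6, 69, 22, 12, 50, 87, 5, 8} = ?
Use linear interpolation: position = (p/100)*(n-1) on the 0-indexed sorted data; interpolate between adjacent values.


Sorted: 5, 6, 8, 12, 22, 34, 50, 63, 65, 69, 74, 87, 91
n = 13
Index = 80/100 * 12 = 9.6000
Lower = data[9] = 69, Upper = data[10] = 74
P80 = 69 + 0.6000*(5) = 72.0000

P80 = 72.0000


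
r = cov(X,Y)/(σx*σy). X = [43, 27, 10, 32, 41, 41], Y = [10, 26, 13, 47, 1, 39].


Mean X = 32.3333, Mean Y = 22.6667
SD X = 11.484289, SD Y = 16.295875
Cov = 1.444444
r = 1.444444/(11.484289*16.295875) = 0.0077

r = 0.0077


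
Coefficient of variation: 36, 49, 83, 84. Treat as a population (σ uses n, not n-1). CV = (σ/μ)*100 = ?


Mean = 63.0000
SD = 21.0119
CV = (21.0119/63.0000)*100 = 33.3522%

CV = 33.3522%


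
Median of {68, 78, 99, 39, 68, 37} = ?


Sorted: 37, 39, 68, 68, 78, 99
n = 6 (even)
Middle values: 68 and 68
Median = (68+68)/2 = 68.0000

Median = 68.0000


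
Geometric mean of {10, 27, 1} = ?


Product = 10 × 27 × 1 = 270
GM = 270^(1/3) = 6.4633

GM = 6.4633


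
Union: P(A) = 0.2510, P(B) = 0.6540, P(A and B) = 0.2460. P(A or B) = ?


P(A∪B) = 0.2510 + 0.6540 - 0.2460
= 0.9050 - 0.2460
= 0.6590

P(A∪B) = 0.6590


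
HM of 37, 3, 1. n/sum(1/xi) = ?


Sum of reciprocals = 1/37 + 1/3 + 1/1 = 1.360360
HM = 3/1.360360 = 2.2053

HM = 2.2053


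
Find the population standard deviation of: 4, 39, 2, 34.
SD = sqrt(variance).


Mean = 19.7500
Variance = 284.1875
SD = sqrt(284.1875) = 16.8579

SD = 16.8579


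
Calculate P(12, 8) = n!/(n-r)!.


P(12,8) = 12!/4!
= 479001600/24
= 19958400

P(12,8) = 19958400


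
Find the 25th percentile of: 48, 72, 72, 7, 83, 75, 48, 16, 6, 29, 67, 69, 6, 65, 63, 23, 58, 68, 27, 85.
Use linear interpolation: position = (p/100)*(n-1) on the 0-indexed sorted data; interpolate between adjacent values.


Sorted: 6, 6, 7, 16, 23, 27, 29, 48, 48, 58, 63, 65, 67, 68, 69, 72, 72, 75, 83, 85
n = 20
Index = 25/100 * 19 = 4.7500
Lower = data[4] = 23, Upper = data[5] = 27
P25 = 23 + 0.7500*(4) = 26.0000

P25 = 26.0000


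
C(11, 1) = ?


C(11,1) = 11!/(1! × 10!)
= 39916800/(1 × 3628800)
= 11

C(11,1) = 11


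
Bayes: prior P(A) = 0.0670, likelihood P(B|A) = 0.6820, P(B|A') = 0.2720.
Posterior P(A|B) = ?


P(B) = P(B|A)*P(A) + P(B|A')*P(A')
= 0.6820*0.0670 + 0.2720*0.9330
= 0.045694 + 0.253776 = 0.299470
P(A|B) = 0.045694/0.299470 = 0.1526

P(A|B) = 0.1526


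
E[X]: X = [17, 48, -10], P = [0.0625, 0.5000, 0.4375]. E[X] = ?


E[X] = 17*0.0625 + 48*0.5000 - 10*0.4375
= 1.0625 + 24.0000 - 4.3750
= 20.6875

E[X] = 20.6875


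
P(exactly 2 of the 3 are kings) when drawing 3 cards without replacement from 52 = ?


Hypergeometric: P(X=2) = C(4,2)·C(48,1) / C(52,3)
= 6 × 48 / 22100
= 288/22100 = 0.0130

P = 0.0130


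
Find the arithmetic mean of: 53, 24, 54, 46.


Sum = 53 + 24 + 54 + 46 = 177
n = 4
Mean = 177/4 = 44.2500

Mean = 44.2500


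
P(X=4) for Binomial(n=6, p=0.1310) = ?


C(6,4) = 15
p^4 = 0.000294
(1-p)^2 = 0.755161
P = 15 * 0.000294 * 0.755161 = 0.0033

P(X=4) = 0.0033


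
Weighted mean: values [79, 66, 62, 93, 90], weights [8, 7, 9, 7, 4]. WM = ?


Numerator = 79*8 + 66*7 + 62*9 + 93*7 + 90*4 = 2663
Denominator = 8 + 7 + 9 + 7 + 4 = 35
WM = 2663/35 = 76.0857

WM = 76.0857


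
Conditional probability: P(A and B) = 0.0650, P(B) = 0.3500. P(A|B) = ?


P(A|B) = 0.0650/0.3500 = 0.1857

P(A|B) = 0.1857


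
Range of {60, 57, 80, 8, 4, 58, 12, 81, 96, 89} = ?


Max = 96, Min = 4
Range = 96 - 4 = 92

Range = 92


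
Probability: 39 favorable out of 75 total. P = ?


P = 39/75 = 0.5200

P = 0.5200


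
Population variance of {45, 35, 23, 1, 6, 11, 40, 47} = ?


Mean = 26.0000
Squared deviations: 361.0000, 81.0000, 9.0000, 625.0000, 400.0000, 225.0000, 196.0000, 441.0000
Sum = 2338.0000
Variance = 2338.0000/8 = 292.2500

Variance = 292.2500


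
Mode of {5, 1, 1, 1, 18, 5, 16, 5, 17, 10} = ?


Frequencies: 1:3, 5:3, 10:1, 16:1, 17:1, 18:1
Max frequency = 3
Mode = 1, 5

Mode = 1, 5


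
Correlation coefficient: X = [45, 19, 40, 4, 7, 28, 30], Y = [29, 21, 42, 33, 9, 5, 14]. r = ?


Mean X = 24.7143, Mean Y = 21.8571
SD X = 14.439176, SD Y = 12.494897
Cov = 51.102041
r = 51.102041/(14.439176*12.494897) = 0.2832

r = 0.2832


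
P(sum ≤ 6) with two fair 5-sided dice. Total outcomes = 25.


Total outcomes = 5×5 = 25
Favorable (sum ≤ 6): 15
P = 15/25 = 0.6000

P = 0.6000


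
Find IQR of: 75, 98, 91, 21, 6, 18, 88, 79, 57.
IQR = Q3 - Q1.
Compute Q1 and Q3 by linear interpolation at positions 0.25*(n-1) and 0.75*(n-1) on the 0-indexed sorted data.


Sorted: 6, 18, 21, 57, 75, 79, 88, 91, 98
Q1 (25th %ile) = 21.0000
Q3 (75th %ile) = 88.0000
IQR = 88.0000 - 21.0000 = 67.0000

IQR = 67.0000


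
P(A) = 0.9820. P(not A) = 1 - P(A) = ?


P(not A) = 1 - 0.9820 = 0.0180

P(not A) = 0.0180


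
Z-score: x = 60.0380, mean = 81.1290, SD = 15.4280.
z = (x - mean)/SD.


z = (60.0380 - 81.1290)/15.4280
= -21.0910/15.4280
= -1.3671

z = -1.3671


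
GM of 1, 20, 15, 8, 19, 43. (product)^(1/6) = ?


Product = 1 × 20 × 15 × 8 × 19 × 43 = 1960800
GM = 1960800^(1/6) = 11.1877

GM = 11.1877


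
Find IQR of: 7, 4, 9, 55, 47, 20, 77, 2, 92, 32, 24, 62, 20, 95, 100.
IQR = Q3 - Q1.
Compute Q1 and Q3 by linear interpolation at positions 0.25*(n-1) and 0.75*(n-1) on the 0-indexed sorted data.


Sorted: 2, 4, 7, 9, 20, 20, 24, 32, 47, 55, 62, 77, 92, 95, 100
Q1 (25th %ile) = 14.5000
Q3 (75th %ile) = 69.5000
IQR = 69.5000 - 14.5000 = 55.0000

IQR = 55.0000


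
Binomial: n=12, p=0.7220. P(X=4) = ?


C(12,4) = 495
p^4 = 0.271737
(1-p)^8 = 3.567454e-05
P = 495 * 0.271737 * 3.567454e-05 = 0.0048

P(X=4) = 0.0048


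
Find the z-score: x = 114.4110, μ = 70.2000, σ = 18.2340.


z = (114.4110 - 70.2000)/18.2340
= 44.2110/18.2340
= 2.4246

z = 2.4246


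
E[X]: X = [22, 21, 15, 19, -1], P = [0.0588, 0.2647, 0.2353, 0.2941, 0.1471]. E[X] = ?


E[X] = 22*0.0588 + 21*0.2647 + 15*0.2353 + 19*0.2941 - 1*0.1471
= 1.2936 + 5.5587 + 3.5295 + 5.5879 - 0.1471
= 15.8226

E[X] = 15.8226


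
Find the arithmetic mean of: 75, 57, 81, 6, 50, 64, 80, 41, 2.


Sum = 75 + 57 + 81 + 6 + 50 + 64 + 80 + 41 + 2 = 456
n = 9
Mean = 456/9 = 50.6667

Mean = 50.6667


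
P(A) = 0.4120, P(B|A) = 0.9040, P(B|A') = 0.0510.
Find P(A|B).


P(B) = P(B|A)*P(A) + P(B|A')*P(A')
= 0.9040*0.4120 + 0.0510*0.5880
= 0.372448 + 0.029988 = 0.402436
P(A|B) = 0.372448/0.402436 = 0.9255

P(A|B) = 0.9255


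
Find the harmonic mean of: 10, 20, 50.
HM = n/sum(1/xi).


Sum of reciprocals = 1/10 + 1/20 + 1/50 = 0.170000
HM = 3/0.170000 = 17.6471

HM = 17.6471


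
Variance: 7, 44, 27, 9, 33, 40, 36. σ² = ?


Mean = 28.0000
Squared deviations: 441.0000, 256.0000, 1.0000, 361.0000, 25.0000, 144.0000, 64.0000
Sum = 1292.0000
Variance = 1292.0000/7 = 184.5714

Variance = 184.5714


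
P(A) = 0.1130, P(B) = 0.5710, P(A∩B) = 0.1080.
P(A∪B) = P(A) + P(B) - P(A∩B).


P(A∪B) = 0.1130 + 0.5710 - 0.1080
= 0.6840 - 0.1080
= 0.5760

P(A∪B) = 0.5760


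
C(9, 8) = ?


C(9,8) = 9!/(8! × 1!)
= 362880/(40320 × 1)
= 9

C(9,8) = 9


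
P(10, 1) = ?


P(10,1) = 10!/9!
= 3628800/362880
= 10

P(10,1) = 10


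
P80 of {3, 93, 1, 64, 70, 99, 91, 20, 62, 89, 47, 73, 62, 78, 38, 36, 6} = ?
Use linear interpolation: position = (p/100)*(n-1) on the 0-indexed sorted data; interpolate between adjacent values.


Sorted: 1, 3, 6, 20, 36, 38, 47, 62, 62, 64, 70, 73, 78, 89, 91, 93, 99
n = 17
Index = 80/100 * 16 = 12.8000
Lower = data[12] = 78, Upper = data[13] = 89
P80 = 78 + 0.8000*(11) = 86.8000

P80 = 86.8000


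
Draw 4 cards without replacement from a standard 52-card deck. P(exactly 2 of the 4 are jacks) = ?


Hypergeometric: P(X=2) = C(4,2)·C(48,2) / C(52,4)
= 6 × 1128 / 270725
= 6768/270725 = 0.0250

P = 0.0250


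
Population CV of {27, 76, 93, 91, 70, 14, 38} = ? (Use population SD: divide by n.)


Mean = 58.4286
SD = 29.4660
CV = (29.4660/58.4286)*100 = 50.4308%

CV = 50.4308%


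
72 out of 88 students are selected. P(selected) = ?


P = 72/88 = 0.8182

P = 0.8182


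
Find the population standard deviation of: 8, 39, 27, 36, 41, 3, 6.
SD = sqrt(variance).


Mean = 22.8571
Variance = 239.8367
SD = sqrt(239.8367) = 15.4867

SD = 15.4867


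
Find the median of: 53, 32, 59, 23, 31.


Sorted: 23, 31, 32, 53, 59
n = 5 (odd)
Middle value = 32

Median = 32


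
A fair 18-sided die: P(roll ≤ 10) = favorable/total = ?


Favorable outcomes (roll ≤ 10): 10
Total outcomes = 18
P = 10/18 = 0.5556

P = 0.5556


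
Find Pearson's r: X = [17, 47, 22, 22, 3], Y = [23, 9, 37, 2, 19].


Mean X = 22.2000, Mean Y = 18.0000
SD X = 14.218298, SD Y = 12.033287
Cov = -53.800000
r = -53.800000/(14.218298*12.033287) = -0.3144

r = -0.3144


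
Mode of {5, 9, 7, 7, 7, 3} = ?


Frequencies: 3:1, 5:1, 7:3, 9:1
Max frequency = 3
Mode = 7

Mode = 7


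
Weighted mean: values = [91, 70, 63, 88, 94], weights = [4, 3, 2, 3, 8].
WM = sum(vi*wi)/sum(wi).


Numerator = 91*4 + 70*3 + 63*2 + 88*3 + 94*8 = 1716
Denominator = 4 + 3 + 2 + 3 + 8 = 20
WM = 1716/20 = 85.8000

WM = 85.8000


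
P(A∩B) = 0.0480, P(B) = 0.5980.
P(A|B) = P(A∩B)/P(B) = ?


P(A|B) = 0.0480/0.5980 = 0.0803

P(A|B) = 0.0803


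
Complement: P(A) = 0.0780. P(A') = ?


P(not A) = 1 - 0.0780 = 0.9220

P(not A) = 0.9220


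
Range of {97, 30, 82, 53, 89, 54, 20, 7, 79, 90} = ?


Max = 97, Min = 7
Range = 97 - 7 = 90

Range = 90


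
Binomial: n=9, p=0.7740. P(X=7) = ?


C(9,7) = 36
p^7 = 0.166413
(1-p)^2 = 0.051076
P = 36 * 0.166413 * 0.051076 = 0.3060

P(X=7) = 0.3060


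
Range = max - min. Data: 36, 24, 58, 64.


Max = 64, Min = 24
Range = 64 - 24 = 40

Range = 40


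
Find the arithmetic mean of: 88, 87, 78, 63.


Sum = 88 + 87 + 78 + 63 = 316
n = 4
Mean = 316/4 = 79.0000

Mean = 79.0000


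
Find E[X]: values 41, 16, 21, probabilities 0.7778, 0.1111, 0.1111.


E[X] = 41*0.7778 + 16*0.1111 + 21*0.1111
= 31.8898 + 1.7776 + 2.3331
= 36.0005

E[X] = 36.0005


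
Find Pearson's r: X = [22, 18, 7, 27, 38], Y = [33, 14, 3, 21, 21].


Mean X = 22.4000, Mean Y = 18.4000
SD X = 10.209799, SD Y = 9.830565
Cov = 60.640000
r = 60.640000/(10.209799*9.830565) = 0.6042

r = 0.6042


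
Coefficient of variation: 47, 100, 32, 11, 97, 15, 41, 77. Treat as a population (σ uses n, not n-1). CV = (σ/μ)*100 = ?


Mean = 52.5000
SD = 32.6879
CV = (32.6879/52.5000)*100 = 62.2627%

CV = 62.2627%


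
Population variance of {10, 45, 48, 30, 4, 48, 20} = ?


Mean = 29.2857
Squared deviations: 371.9388, 246.9388, 350.2245, 0.5102, 639.3673, 350.2245, 86.2245
Sum = 2045.4286
Variance = 2045.4286/7 = 292.2041

Variance = 292.2041


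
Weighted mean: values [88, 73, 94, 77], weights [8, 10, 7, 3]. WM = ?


Numerator = 88*8 + 73*10 + 94*7 + 77*3 = 2323
Denominator = 8 + 10 + 7 + 3 = 28
WM = 2323/28 = 82.9643

WM = 82.9643


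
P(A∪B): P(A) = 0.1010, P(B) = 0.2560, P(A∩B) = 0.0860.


P(A∪B) = 0.1010 + 0.2560 - 0.0860
= 0.3570 - 0.0860
= 0.2710

P(A∪B) = 0.2710


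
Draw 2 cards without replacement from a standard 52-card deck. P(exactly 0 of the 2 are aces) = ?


Hypergeometric: P(X=0) = C(4,0)·C(48,2) / C(52,2)
= 1 × 1128 / 1326
= 1128/1326 = 0.8507

P = 0.8507


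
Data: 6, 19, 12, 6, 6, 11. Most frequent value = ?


Frequencies: 6:3, 11:1, 12:1, 19:1
Max frequency = 3
Mode = 6

Mode = 6


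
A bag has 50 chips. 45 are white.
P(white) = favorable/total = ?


P = 45/50 = 0.9000

P = 0.9000


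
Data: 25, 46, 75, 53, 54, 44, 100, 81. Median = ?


Sorted: 25, 44, 46, 53, 54, 75, 81, 100
n = 8 (even)
Middle values: 53 and 54
Median = (53+54)/2 = 53.5000

Median = 53.5000


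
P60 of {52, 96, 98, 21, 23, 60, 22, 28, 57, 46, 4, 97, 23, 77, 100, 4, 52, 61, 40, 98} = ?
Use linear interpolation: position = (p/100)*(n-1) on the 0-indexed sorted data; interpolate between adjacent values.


Sorted: 4, 4, 21, 22, 23, 23, 28, 40, 46, 52, 52, 57, 60, 61, 77, 96, 97, 98, 98, 100
n = 20
Index = 60/100 * 19 = 11.4000
Lower = data[11] = 57, Upper = data[12] = 60
P60 = 57 + 0.4000*(3) = 58.2000

P60 = 58.2000


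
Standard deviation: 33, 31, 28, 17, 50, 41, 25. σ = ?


Mean = 32.1429
Variance = 99.5510
SD = sqrt(99.5510) = 9.9775

SD = 9.9775


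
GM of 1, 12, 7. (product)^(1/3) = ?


Product = 1 × 12 × 7 = 84
GM = 84^(1/3) = 4.3795

GM = 4.3795


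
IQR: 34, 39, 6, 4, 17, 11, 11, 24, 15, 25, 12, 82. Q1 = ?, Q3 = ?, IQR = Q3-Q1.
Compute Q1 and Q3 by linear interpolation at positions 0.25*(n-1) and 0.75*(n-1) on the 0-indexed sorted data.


Sorted: 4, 6, 11, 11, 12, 15, 17, 24, 25, 34, 39, 82
Q1 (25th %ile) = 11.0000
Q3 (75th %ile) = 27.2500
IQR = 27.2500 - 11.0000 = 16.2500

IQR = 16.2500


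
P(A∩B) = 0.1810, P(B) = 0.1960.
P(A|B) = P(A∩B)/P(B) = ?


P(A|B) = 0.1810/0.1960 = 0.9235

P(A|B) = 0.9235


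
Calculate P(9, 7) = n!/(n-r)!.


P(9,7) = 9!/2!
= 362880/2
= 181440

P(9,7) = 181440


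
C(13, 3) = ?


C(13,3) = 13!/(3! × 10!)
= 6227020800/(6 × 3628800)
= 286

C(13,3) = 286


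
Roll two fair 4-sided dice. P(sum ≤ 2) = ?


Total outcomes = 4×4 = 16
Favorable (sum ≤ 2): 1
P = 1/16 = 0.0625

P = 0.0625


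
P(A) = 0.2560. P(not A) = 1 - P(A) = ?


P(not A) = 1 - 0.2560 = 0.7440

P(not A) = 0.7440


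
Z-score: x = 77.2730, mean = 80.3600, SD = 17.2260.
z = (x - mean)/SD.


z = (77.2730 - 80.3600)/17.2260
= -3.0870/17.2260
= -0.1792

z = -0.1792


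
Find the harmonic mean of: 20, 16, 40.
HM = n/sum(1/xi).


Sum of reciprocals = 1/20 + 1/16 + 1/40 = 0.137500
HM = 3/0.137500 = 21.8182

HM = 21.8182


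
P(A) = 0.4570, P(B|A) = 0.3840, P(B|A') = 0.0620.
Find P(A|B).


P(B) = P(B|A)*P(A) + P(B|A')*P(A')
= 0.3840*0.4570 + 0.0620*0.5430
= 0.175488 + 0.033666 = 0.209154
P(A|B) = 0.175488/0.209154 = 0.8390

P(A|B) = 0.8390


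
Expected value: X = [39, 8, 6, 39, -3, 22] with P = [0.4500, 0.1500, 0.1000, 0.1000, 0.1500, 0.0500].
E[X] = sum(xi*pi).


E[X] = 39*0.4500 + 8*0.1500 + 6*0.1000 + 39*0.1000 - 3*0.1500 + 22*0.0500
= 17.5500 + 1.2000 + 0.6000 + 3.9000 - 0.4500 + 1.1000
= 23.9000

E[X] = 23.9000


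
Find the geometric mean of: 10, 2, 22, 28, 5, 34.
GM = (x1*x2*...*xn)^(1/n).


Product = 10 × 2 × 22 × 28 × 5 × 34 = 2094400
GM = 2094400^(1/6) = 11.3112

GM = 11.3112


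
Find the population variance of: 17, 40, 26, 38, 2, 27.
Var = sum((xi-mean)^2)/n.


Mean = 25.0000
Squared deviations: 64.0000, 225.0000, 1.0000, 169.0000, 529.0000, 4.0000
Sum = 992.0000
Variance = 992.0000/6 = 165.3333

Variance = 165.3333


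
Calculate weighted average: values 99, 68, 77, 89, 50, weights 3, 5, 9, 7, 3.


Numerator = 99*3 + 68*5 + 77*9 + 89*7 + 50*3 = 2103
Denominator = 3 + 5 + 9 + 7 + 3 = 27
WM = 2103/27 = 77.8889

WM = 77.8889


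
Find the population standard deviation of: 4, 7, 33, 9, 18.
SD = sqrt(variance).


Mean = 14.2000
Variance = 110.1600
SD = sqrt(110.1600) = 10.4957

SD = 10.4957


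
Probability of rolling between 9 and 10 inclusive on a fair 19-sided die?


Favorable outcomes (9 ≤ roll ≤ 10): 2
Total outcomes = 19
P = 2/19 = 0.1053

P = 0.1053


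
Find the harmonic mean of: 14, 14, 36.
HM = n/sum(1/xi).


Sum of reciprocals = 1/14 + 1/14 + 1/36 = 0.170635
HM = 3/0.170635 = 17.5814

HM = 17.5814


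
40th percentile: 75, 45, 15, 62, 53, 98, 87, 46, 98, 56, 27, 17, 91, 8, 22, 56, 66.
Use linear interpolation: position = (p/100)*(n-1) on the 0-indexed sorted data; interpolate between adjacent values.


Sorted: 8, 15, 17, 22, 27, 45, 46, 53, 56, 56, 62, 66, 75, 87, 91, 98, 98
n = 17
Index = 40/100 * 16 = 6.4000
Lower = data[6] = 46, Upper = data[7] = 53
P40 = 46 + 0.4000*(7) = 48.8000

P40 = 48.8000


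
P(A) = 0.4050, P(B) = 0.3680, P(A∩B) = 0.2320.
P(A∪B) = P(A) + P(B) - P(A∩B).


P(A∪B) = 0.4050 + 0.3680 - 0.2320
= 0.7730 - 0.2320
= 0.5410

P(A∪B) = 0.5410


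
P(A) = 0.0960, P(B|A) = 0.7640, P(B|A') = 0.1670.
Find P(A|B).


P(B) = P(B|A)*P(A) + P(B|A')*P(A')
= 0.7640*0.0960 + 0.1670*0.9040
= 0.073344 + 0.150968 = 0.224312
P(A|B) = 0.073344/0.224312 = 0.3270

P(A|B) = 0.3270


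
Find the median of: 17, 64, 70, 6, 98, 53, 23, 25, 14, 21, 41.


Sorted: 6, 14, 17, 21, 23, 25, 41, 53, 64, 70, 98
n = 11 (odd)
Middle value = 25

Median = 25


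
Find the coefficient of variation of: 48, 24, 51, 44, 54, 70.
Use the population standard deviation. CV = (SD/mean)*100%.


Mean = 48.5000
SD = 13.6596
CV = (13.6596/48.5000)*100 = 28.1640%

CV = 28.1640%


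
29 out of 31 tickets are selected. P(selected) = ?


P = 29/31 = 0.9355

P = 0.9355


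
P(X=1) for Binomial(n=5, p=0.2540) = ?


C(5,1) = 5
p^1 = 0.254000
(1-p)^4 = 0.309710
P = 5 * 0.254000 * 0.309710 = 0.3933

P(X=1) = 0.3933


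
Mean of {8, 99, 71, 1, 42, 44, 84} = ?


Sum = 8 + 99 + 71 + 1 + 42 + 44 + 84 = 349
n = 7
Mean = 349/7 = 49.8571

Mean = 49.8571


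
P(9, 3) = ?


P(9,3) = 9!/6!
= 362880/720
= 504

P(9,3) = 504


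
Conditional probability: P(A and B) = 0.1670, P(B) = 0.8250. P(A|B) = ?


P(A|B) = 0.1670/0.8250 = 0.2024

P(A|B) = 0.2024


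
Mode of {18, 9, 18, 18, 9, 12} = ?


Frequencies: 9:2, 12:1, 18:3
Max frequency = 3
Mode = 18

Mode = 18


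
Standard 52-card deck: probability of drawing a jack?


4 jacks in 52 cards
P = 4/52 = 0.0769

P = 0.0769


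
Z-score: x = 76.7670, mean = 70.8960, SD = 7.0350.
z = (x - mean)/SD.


z = (76.7670 - 70.8960)/7.0350
= 5.8710/7.0350
= 0.8345

z = 0.8345


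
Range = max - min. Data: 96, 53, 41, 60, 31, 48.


Max = 96, Min = 31
Range = 96 - 31 = 65

Range = 65


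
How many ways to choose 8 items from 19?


C(19,8) = 19!/(8! × 11!)
= 121645100408832000/(40320 × 39916800)
= 75582

C(19,8) = 75582


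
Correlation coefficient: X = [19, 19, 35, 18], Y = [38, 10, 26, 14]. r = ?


Mean X = 22.7500, Mean Y = 22.0000
SD X = 7.084314, SD Y = 10.954451
Cov = 18.000000
r = 18.000000/(7.084314*10.954451) = 0.2319

r = 0.2319


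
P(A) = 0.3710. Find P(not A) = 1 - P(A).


P(not A) = 1 - 0.3710 = 0.6290

P(not A) = 0.6290


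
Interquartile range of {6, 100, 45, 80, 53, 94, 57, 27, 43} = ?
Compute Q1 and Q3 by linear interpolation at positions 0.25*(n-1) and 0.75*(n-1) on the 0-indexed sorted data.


Sorted: 6, 27, 43, 45, 53, 57, 80, 94, 100
Q1 (25th %ile) = 43.0000
Q3 (75th %ile) = 80.0000
IQR = 80.0000 - 43.0000 = 37.0000

IQR = 37.0000


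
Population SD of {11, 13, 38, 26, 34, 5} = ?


Mean = 21.1667
Variance = 150.4722
SD = sqrt(150.4722) = 12.2667

SD = 12.2667


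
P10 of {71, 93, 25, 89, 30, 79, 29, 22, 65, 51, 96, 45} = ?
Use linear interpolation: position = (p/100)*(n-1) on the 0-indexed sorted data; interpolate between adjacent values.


Sorted: 22, 25, 29, 30, 45, 51, 65, 71, 79, 89, 93, 96
n = 12
Index = 10/100 * 11 = 1.1000
Lower = data[1] = 25, Upper = data[2] = 29
P10 = 25 + 0.1000*(4) = 25.4000

P10 = 25.4000


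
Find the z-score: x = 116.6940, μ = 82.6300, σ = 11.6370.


z = (116.6940 - 82.6300)/11.6370
= 34.0640/11.6370
= 2.9272

z = 2.9272


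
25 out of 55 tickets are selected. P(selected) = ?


P = 25/55 = 0.4545

P = 0.4545


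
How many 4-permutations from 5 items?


P(5,4) = 5!/1!
= 120/1
= 120

P(5,4) = 120


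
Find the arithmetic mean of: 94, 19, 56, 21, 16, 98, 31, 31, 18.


Sum = 94 + 19 + 56 + 21 + 16 + 98 + 31 + 31 + 18 = 384
n = 9
Mean = 384/9 = 42.6667

Mean = 42.6667


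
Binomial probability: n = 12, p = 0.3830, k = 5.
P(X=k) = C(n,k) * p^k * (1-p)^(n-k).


C(12,5) = 792
p^5 = 0.008241
(1-p)^7 = 0.034041
P = 792 * 0.008241 * 0.034041 = 0.2222

P(X=5) = 0.2222


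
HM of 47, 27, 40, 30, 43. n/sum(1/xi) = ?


Sum of reciprocals = 1/47 + 1/27 + 1/40 + 1/30 + 1/43 = 0.139903
HM = 5/0.139903 = 35.7391

HM = 35.7391


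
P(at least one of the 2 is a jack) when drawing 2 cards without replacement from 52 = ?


P(at least one) = 1 - P(none)
P(none) = (48/52) × (47/51) = 0.850679
P(at least one) = 1 - 0.850679 = 0.1493

P = 0.1493


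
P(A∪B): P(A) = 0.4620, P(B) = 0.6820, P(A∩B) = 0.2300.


P(A∪B) = 0.4620 + 0.6820 - 0.2300
= 1.1440 - 0.2300
= 0.9140

P(A∪B) = 0.9140


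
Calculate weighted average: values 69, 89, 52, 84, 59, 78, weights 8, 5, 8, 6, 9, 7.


Numerator = 69*8 + 89*5 + 52*8 + 84*6 + 59*9 + 78*7 = 2994
Denominator = 8 + 5 + 8 + 6 + 9 + 7 = 43
WM = 2994/43 = 69.6279

WM = 69.6279


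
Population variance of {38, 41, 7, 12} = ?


Mean = 24.5000
Squared deviations: 182.2500, 272.2500, 306.2500, 156.2500
Sum = 917.0000
Variance = 917.0000/4 = 229.2500

Variance = 229.2500


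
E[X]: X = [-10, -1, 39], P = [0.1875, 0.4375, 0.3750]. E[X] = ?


E[X] = -10*0.1875 - 1*0.4375 + 39*0.3750
= -1.8750 - 0.4375 + 14.6250
= 12.3125

E[X] = 12.3125


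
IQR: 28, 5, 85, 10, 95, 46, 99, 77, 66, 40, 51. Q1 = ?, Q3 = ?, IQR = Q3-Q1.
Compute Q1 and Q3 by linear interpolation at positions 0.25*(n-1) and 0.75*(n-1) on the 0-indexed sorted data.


Sorted: 5, 10, 28, 40, 46, 51, 66, 77, 85, 95, 99
Q1 (25th %ile) = 34.0000
Q3 (75th %ile) = 81.0000
IQR = 81.0000 - 34.0000 = 47.0000

IQR = 47.0000


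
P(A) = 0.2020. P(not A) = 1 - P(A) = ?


P(not A) = 1 - 0.2020 = 0.7980

P(not A) = 0.7980


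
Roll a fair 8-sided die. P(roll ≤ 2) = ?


Favorable outcomes (roll ≤ 2): 2
Total outcomes = 8
P = 2/8 = 0.2500

P = 0.2500


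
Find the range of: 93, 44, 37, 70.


Max = 93, Min = 37
Range = 93 - 37 = 56

Range = 56


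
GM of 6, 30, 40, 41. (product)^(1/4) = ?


Product = 6 × 30 × 40 × 41 = 295200
GM = 295200^(1/4) = 23.3093

GM = 23.3093


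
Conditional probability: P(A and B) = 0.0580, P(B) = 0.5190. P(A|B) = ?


P(A|B) = 0.0580/0.5190 = 0.1118

P(A|B) = 0.1118


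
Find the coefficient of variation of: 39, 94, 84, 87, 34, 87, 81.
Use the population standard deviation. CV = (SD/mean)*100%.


Mean = 72.2857
SD = 22.9640
CV = (22.9640/72.2857)*100 = 31.7684%

CV = 31.7684%


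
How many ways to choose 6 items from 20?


C(20,6) = 20!/(6! × 14!)
= 2432902008176640000/(720 × 87178291200)
= 38760

C(20,6) = 38760


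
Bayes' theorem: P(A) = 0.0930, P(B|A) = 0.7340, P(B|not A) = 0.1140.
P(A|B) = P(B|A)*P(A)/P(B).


P(B) = P(B|A)*P(A) + P(B|A')*P(A')
= 0.7340*0.0930 + 0.1140*0.9070
= 0.068262 + 0.103398 = 0.171660
P(A|B) = 0.068262/0.171660 = 0.3977

P(A|B) = 0.3977


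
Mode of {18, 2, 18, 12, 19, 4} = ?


Frequencies: 2:1, 4:1, 12:1, 18:2, 19:1
Max frequency = 2
Mode = 18

Mode = 18


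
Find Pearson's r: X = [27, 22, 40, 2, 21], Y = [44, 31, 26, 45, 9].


Mean X = 22.4000, Mean Y = 31.0000
SD X = 12.240915, SD Y = 13.221195
Cov = -56.600000
r = -56.600000/(12.240915*13.221195) = -0.3497

r = -0.3497


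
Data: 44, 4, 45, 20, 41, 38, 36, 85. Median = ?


Sorted: 4, 20, 36, 38, 41, 44, 45, 85
n = 8 (even)
Middle values: 38 and 41
Median = (38+41)/2 = 39.5000

Median = 39.5000


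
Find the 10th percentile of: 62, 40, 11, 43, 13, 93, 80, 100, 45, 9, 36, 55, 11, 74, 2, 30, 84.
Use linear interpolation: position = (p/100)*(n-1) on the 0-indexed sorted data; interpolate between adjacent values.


Sorted: 2, 9, 11, 11, 13, 30, 36, 40, 43, 45, 55, 62, 74, 80, 84, 93, 100
n = 17
Index = 10/100 * 16 = 1.6000
Lower = data[1] = 9, Upper = data[2] = 11
P10 = 9 + 0.6000*(2) = 10.2000

P10 = 10.2000


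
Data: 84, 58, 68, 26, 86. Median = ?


Sorted: 26, 58, 68, 84, 86
n = 5 (odd)
Middle value = 68

Median = 68


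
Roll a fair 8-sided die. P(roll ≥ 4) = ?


Favorable outcomes (roll ≥ 4): 5
Total outcomes = 8
P = 5/8 = 0.6250

P = 0.6250


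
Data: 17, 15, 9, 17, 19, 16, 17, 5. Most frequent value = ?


Frequencies: 5:1, 9:1, 15:1, 16:1, 17:3, 19:1
Max frequency = 3
Mode = 17

Mode = 17


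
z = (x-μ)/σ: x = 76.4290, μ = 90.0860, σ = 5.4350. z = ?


z = (76.4290 - 90.0860)/5.4350
= -13.6570/5.4350
= -2.5128

z = -2.5128


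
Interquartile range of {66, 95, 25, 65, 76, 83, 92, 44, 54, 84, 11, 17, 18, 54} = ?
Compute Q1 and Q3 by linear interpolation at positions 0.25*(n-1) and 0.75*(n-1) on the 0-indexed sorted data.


Sorted: 11, 17, 18, 25, 44, 54, 54, 65, 66, 76, 83, 84, 92, 95
Q1 (25th %ile) = 29.7500
Q3 (75th %ile) = 81.2500
IQR = 81.2500 - 29.7500 = 51.5000

IQR = 51.5000


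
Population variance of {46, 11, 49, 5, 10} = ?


Mean = 24.2000
Squared deviations: 475.2400, 174.2400, 615.0400, 368.6400, 201.6400
Sum = 1834.8000
Variance = 1834.8000/5 = 366.9600

Variance = 366.9600


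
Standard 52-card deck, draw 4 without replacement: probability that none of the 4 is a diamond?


P(no diamonds) = (39/52) × (38/51) × (37/50) × (36/49)
= 0.3038

P = 0.3038


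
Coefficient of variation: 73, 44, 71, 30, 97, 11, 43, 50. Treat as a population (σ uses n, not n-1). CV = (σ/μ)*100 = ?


Mean = 52.3750
SD = 25.3473
CV = (25.3473/52.3750)*100 = 48.3958%

CV = 48.3958%


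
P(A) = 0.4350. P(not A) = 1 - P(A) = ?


P(not A) = 1 - 0.4350 = 0.5650

P(not A) = 0.5650


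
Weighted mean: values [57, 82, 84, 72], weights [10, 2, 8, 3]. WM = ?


Numerator = 57*10 + 82*2 + 84*8 + 72*3 = 1622
Denominator = 10 + 2 + 8 + 3 = 23
WM = 1622/23 = 70.5217

WM = 70.5217


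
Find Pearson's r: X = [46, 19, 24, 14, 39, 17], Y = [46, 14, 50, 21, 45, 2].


Mean X = 26.5000, Mean Y = 29.6667
SD X = 11.870833, SD Y = 18.263503
Cov = 158.000000
r = 158.000000/(11.870833*18.263503) = 0.7288

r = 0.7288


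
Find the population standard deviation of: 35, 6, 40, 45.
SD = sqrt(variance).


Mean = 31.5000
Variance = 229.2500
SD = sqrt(229.2500) = 15.1410

SD = 15.1410


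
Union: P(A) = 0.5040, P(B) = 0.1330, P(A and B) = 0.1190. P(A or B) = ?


P(A∪B) = 0.5040 + 0.1330 - 0.1190
= 0.6370 - 0.1190
= 0.5180

P(A∪B) = 0.5180


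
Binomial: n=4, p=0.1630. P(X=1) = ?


C(4,1) = 4
p^1 = 0.163000
(1-p)^3 = 0.586376
P = 4 * 0.163000 * 0.586376 = 0.3823

P(X=1) = 0.3823
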